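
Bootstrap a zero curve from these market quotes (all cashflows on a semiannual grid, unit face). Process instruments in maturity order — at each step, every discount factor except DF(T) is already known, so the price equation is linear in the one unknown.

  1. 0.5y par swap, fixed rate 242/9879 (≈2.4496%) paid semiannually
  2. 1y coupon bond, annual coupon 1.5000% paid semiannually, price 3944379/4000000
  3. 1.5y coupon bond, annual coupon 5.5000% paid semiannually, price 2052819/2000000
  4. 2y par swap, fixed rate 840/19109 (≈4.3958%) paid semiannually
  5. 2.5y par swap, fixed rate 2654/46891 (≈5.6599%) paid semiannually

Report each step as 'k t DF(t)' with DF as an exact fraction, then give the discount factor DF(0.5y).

1 1/2 9879/10000
2 1 4857/5000
3 3/2 1893/2000
4 2 229/250
5 5/2 8673/10000
DF(0.5y) = 9879/10000 ≈ 0.987900

step 1 [0.5y] swap r/2=121/9879: DF=(1 − 121/9879·(0))/(1+121/9879) = 9879/10000 ≈ 0.987900
step 2 [1y] bond c/2=3/400: DF=(3944379/4000000 − 3/400·(0.987900))/(1+3/400) = 4857/5000 ≈ 0.971400
step 3 [1.5y] bond c/2=11/400: DF=(2052819/2000000 − 11/400·(0.987900+0.971400))/(1+11/400) = 1893/2000 ≈ 0.946500
step 4 [2y] swap r/2=420/19109: DF=(1 − 420/19109·(0.987900+0.971400+0.946500))/(1+420/19109) = 229/250 ≈ 0.916000
step 5 [2.5y] swap r/2=1327/46891: DF=(1 − 1327/46891·(0.987900+0.971400+0.946500+0.916000))/(1+1327/46891) = 8673/10000 ≈ 0.867300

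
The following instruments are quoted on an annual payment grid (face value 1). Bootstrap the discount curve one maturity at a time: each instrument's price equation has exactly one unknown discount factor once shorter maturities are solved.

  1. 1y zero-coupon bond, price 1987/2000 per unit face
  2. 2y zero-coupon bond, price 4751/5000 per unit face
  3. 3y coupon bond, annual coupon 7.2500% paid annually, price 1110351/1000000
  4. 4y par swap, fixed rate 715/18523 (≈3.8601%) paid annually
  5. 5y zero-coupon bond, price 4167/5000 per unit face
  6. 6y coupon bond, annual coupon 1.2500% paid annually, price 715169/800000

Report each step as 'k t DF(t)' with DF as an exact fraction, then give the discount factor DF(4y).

step 1 [1y] zero: DF = P = 1987/2000 ≈ 0.993500
step 2 [2y] zero: DF = P = 4751/5000 ≈ 0.950200
step 3 [3y] bond c/1=29/400: DF=(1110351/1000000 − 29/400·(0.993500+0.950200))/(1+29/400) = 9039/10000 ≈ 0.903900
step 4 [4y] swap r/1=715/18523: DF=(1 − 715/18523·(0.993500+0.950200+0.903900))/(1+715/18523) = 857/1000 ≈ 0.857000
step 5 [5y] zero: DF = P = 4167/5000 ≈ 0.833400
step 6 [6y] bond c/1=1/80: DF=(715169/800000 − 1/80·(0.993500+0.950200+0.903900+0.857000+0.833400))/(1+1/80) = 8269/10000 ≈ 0.826900

1 1 1987/2000
2 2 4751/5000
3 3 9039/10000
4 4 857/1000
5 5 4167/5000
6 6 8269/10000
DF(4y) = 857/1000 ≈ 0.857000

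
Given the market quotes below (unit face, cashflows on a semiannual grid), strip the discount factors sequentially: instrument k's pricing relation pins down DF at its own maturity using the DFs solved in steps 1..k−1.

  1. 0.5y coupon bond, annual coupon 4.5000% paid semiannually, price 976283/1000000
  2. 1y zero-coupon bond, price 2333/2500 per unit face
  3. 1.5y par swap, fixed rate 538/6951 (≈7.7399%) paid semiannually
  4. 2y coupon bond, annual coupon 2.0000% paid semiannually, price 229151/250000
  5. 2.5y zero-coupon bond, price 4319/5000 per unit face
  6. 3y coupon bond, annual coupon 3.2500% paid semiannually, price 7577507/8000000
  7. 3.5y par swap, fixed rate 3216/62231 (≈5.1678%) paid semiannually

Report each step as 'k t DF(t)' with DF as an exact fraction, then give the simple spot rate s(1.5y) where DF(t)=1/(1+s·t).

1 1/2 2387/2500
2 1 2333/2500
3 3/2 2231/2500
4 2 22/25
5 5/2 4319/5000
6 3 8597/10000
7 7/2 1049/1250
s(1.5y) = (1/(2231/2500) − 1)/(3/2) = 538/6693 ≈ 8.0382%

step 1 [0.5y] bond c/2=9/400: DF=(976283/1000000 − 9/400·(0))/(1+9/400) = 2387/2500 ≈ 0.954800
step 2 [1y] zero: DF = P = 2333/2500 ≈ 0.933200
step 3 [1.5y] swap r/2=269/6951: DF=(1 − 269/6951·(0.954800+0.933200))/(1+269/6951) = 2231/2500 ≈ 0.892400
step 4 [2y] bond c/2=1/100: DF=(229151/250000 − 1/100·(0.954800+0.933200+0.892400))/(1+1/100) = 22/25 ≈ 0.880000
step 5 [2.5y] zero: DF = P = 4319/5000 ≈ 0.863800
step 6 [3y] bond c/2=13/800: DF=(7577507/8000000 − 13/800·(0.954800+0.933200+0.892400+0.880000+0.863800))/(1+13/800) = 8597/10000 ≈ 0.859700
step 7 [3.5y] swap r/2=1608/62231: DF=(1 − 1608/62231·(0.954800+0.933200+0.892400+0.880000+0.863800+0.859700))/(1+1608/62231) = 1049/1250 ≈ 0.839200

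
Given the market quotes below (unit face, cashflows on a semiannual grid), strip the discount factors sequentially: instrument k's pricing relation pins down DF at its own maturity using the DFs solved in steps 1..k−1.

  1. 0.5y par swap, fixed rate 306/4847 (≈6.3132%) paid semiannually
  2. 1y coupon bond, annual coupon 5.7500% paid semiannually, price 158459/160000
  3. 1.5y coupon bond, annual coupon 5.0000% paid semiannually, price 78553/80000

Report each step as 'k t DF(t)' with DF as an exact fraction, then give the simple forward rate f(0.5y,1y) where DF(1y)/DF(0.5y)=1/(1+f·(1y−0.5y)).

step 1 [0.5y] swap r/2=153/4847: DF=(1 − 153/4847·(0))/(1+153/4847) = 4847/5000 ≈ 0.969400
step 2 [1y] bond c/2=23/800: DF=(158459/160000 − 23/800·(0.969400))/(1+23/800) = 2339/2500 ≈ 0.935600
step 3 [1.5y] bond c/2=1/40: DF=(78553/80000 − 1/40·(0.969400+0.935600))/(1+1/40) = 1823/2000 ≈ 0.911500

1 1/2 4847/5000
2 1 2339/2500
3 3/2 1823/2000
f(0.5y,1y) = ((4847/5000)/(2339/2500) − 1)/(1/2) = 169/2339 ≈ 7.2253%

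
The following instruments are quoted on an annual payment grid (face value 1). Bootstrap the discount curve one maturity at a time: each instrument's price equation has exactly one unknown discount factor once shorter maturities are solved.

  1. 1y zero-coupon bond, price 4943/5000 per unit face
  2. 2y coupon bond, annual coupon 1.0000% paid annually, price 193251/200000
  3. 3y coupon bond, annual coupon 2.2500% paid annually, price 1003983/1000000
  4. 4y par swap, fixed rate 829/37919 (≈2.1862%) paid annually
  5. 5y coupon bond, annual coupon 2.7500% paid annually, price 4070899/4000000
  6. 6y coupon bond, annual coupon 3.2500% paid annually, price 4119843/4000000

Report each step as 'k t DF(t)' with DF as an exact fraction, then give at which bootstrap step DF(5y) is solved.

1 1 4943/5000
2 2 9469/10000
3 3 9393/10000
4 4 9171/10000
5 5 889/1000
6 6 4251/5000
DF(5y) is solved at step 5

step 1 [1y] zero: DF = P = 4943/5000 ≈ 0.988600
step 2 [2y] bond c/1=1/100: DF=(193251/200000 − 1/100·(0.988600))/(1+1/100) = 9469/10000 ≈ 0.946900
step 3 [3y] bond c/1=9/400: DF=(1003983/1000000 − 9/400·(0.988600+0.946900))/(1+9/400) = 9393/10000 ≈ 0.939300
step 4 [4y] swap r/1=829/37919: DF=(1 − 829/37919·(0.988600+0.946900+0.939300))/(1+829/37919) = 9171/10000 ≈ 0.917100
step 5 [5y] bond c/1=11/400: DF=(4070899/4000000 − 11/400·(0.988600+0.946900+0.939300+0.917100))/(1+11/400) = 889/1000 ≈ 0.889000
step 6 [6y] bond c/1=13/400: DF=(4119843/4000000 − 13/400·(0.988600+0.946900+0.939300+0.917100+0.889000))/(1+13/400) = 4251/5000 ≈ 0.850200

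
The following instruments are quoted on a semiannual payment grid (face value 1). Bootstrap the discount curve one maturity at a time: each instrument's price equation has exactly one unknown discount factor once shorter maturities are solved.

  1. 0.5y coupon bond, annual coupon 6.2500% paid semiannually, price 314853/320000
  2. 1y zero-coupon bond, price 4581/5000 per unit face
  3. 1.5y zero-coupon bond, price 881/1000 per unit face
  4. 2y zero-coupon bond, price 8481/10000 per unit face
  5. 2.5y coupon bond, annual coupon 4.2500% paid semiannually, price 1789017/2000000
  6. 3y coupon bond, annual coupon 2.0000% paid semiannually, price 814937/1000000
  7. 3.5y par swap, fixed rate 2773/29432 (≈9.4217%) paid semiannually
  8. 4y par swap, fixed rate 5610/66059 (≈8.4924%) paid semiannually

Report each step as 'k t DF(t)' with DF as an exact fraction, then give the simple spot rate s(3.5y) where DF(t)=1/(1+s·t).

1 1/2 9541/10000
2 1 4581/5000
3 3/2 881/1000
4 2 8481/10000
5 5/2 801/1000
6 3 7633/10000
7 7/2 7227/10000
8 4 1439/2000
s(3.5y) = (1/(7227/10000) − 1)/(7/2) = 5546/50589 ≈ 10.9629%

step 1 [0.5y] bond c/2=1/32: DF=(314853/320000 − 1/32·(0))/(1+1/32) = 9541/10000 ≈ 0.954100
step 2 [1y] zero: DF = P = 4581/5000 ≈ 0.916200
step 3 [1.5y] zero: DF = P = 881/1000 ≈ 0.881000
step 4 [2y] zero: DF = P = 8481/10000 ≈ 0.848100
step 5 [2.5y] bond c/2=17/800: DF=(1789017/2000000 − 17/800·(0.954100+0.916200+0.881000+0.848100))/(1+17/800) = 801/1000 ≈ 0.801000
step 6 [3y] bond c/2=1/100: DF=(814937/1000000 − 1/100·(0.954100+0.916200+0.881000+0.848100+0.801000))/(1+1/100) = 7633/10000 ≈ 0.763300
step 7 [3.5y] swap r/2=2773/58864: DF=(1 − 2773/58864·(0.954100+0.916200+0.881000+0.848100+0.801000+0.763300))/(1+2773/58864) = 7227/10000 ≈ 0.722700
step 8 [4y] swap r/2=2805/66059: DF=(1 − 2805/66059·(0.954100+0.916200+0.881000+0.848100+0.801000+0.763300+0.722700))/(1+2805/66059) = 1439/2000 ≈ 0.719500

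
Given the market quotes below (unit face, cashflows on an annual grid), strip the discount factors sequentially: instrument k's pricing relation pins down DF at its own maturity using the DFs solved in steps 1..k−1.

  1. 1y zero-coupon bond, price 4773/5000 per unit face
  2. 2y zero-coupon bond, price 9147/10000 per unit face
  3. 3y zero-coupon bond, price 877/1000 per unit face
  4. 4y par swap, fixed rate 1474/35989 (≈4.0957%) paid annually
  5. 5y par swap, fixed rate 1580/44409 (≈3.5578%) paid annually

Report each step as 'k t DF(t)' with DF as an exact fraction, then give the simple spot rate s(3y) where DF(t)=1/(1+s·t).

step 1 [1y] zero: DF = P = 4773/5000 ≈ 0.954600
step 2 [2y] zero: DF = P = 9147/10000 ≈ 0.914700
step 3 [3y] zero: DF = P = 877/1000 ≈ 0.877000
step 4 [4y] swap r/1=1474/35989: DF=(1 − 1474/35989·(0.954600+0.914700+0.877000))/(1+1474/35989) = 4263/5000 ≈ 0.852600
step 5 [5y] swap r/1=1580/44409: DF=(1 − 1580/44409·(0.954600+0.914700+0.877000+0.852600))/(1+1580/44409) = 421/500 ≈ 0.842000

1 1 4773/5000
2 2 9147/10000
3 3 877/1000
4 4 4263/5000
5 5 421/500
s(3y) = (1/(877/1000) − 1)/(3) = 41/877 ≈ 4.6750%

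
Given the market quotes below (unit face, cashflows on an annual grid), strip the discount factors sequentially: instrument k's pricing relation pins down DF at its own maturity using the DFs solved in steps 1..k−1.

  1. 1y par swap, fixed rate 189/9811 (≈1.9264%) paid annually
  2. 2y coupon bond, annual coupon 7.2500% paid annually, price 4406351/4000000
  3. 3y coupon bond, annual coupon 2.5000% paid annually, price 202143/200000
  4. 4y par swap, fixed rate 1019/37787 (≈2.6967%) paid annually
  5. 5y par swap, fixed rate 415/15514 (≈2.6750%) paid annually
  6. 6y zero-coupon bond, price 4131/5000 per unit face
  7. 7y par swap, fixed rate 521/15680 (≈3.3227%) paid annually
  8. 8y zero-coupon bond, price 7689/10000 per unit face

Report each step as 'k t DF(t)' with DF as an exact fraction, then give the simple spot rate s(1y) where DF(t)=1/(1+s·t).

step 1 [1y] swap r/1=189/9811: DF=(1 − 189/9811·(0))/(1+189/9811) = 9811/10000 ≈ 0.981100
step 2 [2y] bond c/1=29/400: DF=(4406351/4000000 − 29/400·(0.981100))/(1+29/400) = 1201/1250 ≈ 0.960800
step 3 [3y] bond c/1=1/40: DF=(202143/200000 − 1/40·(0.981100+0.960800))/(1+1/40) = 9387/10000 ≈ 0.938700
step 4 [4y] swap r/1=1019/37787: DF=(1 − 1019/37787·(0.981100+0.960800+0.938700))/(1+1019/37787) = 8981/10000 ≈ 0.898100
step 5 [5y] swap r/1=415/15514: DF=(1 − 415/15514·(0.981100+0.960800+0.938700+0.898100))/(1+415/15514) = 1751/2000 ≈ 0.875500
step 6 [6y] zero: DF = P = 4131/5000 ≈ 0.826200
step 7 [7y] swap r/1=521/15680: DF=(1 − 521/15680·(0.981100+0.960800+0.938700+0.898100+0.875500+0.826200))/(1+521/15680) = 1979/2500 ≈ 0.791600
step 8 [8y] zero: DF = P = 7689/10000 ≈ 0.768900

1 1 9811/10000
2 2 1201/1250
3 3 9387/10000
4 4 8981/10000
5 5 1751/2000
6 6 4131/5000
7 7 1979/2500
8 8 7689/10000
s(1y) = (1/(9811/10000) − 1)/(1) = 189/9811 ≈ 1.9264%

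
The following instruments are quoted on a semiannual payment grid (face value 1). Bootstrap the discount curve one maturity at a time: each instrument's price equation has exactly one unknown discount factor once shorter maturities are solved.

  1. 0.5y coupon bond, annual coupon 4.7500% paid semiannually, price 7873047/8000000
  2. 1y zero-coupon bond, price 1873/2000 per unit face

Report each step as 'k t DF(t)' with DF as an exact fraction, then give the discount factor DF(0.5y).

1 1/2 9613/10000
2 1 1873/2000
DF(0.5y) = 9613/10000 ≈ 0.961300

step 1 [0.5y] bond c/2=19/800: DF=(7873047/8000000 − 19/800·(0))/(1+19/800) = 9613/10000 ≈ 0.961300
step 2 [1y] zero: DF = P = 1873/2000 ≈ 0.936500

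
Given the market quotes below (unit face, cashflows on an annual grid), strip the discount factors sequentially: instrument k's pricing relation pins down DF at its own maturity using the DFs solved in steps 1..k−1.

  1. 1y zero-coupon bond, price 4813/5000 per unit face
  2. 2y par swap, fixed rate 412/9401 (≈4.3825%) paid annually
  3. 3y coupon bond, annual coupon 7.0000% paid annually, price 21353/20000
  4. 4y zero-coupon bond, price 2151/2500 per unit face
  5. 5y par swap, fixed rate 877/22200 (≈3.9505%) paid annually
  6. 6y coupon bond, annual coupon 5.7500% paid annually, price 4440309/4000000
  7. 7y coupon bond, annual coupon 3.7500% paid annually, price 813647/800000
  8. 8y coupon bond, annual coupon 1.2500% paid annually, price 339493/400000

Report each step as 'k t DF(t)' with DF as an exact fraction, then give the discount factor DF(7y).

step 1 [1y] zero: DF = P = 4813/5000 ≈ 0.962600
step 2 [2y] swap r/1=412/9401: DF=(1 − 412/9401·(0.962600))/(1+412/9401) = 1147/1250 ≈ 0.917600
step 3 [3y] bond c/1=7/100: DF=(21353/20000 − 7/100·(0.962600+0.917600))/(1+7/100) = 2187/2500 ≈ 0.874800
step 4 [4y] zero: DF = P = 2151/2500 ≈ 0.860400
step 5 [5y] swap r/1=877/22200: DF=(1 − 877/22200·(0.962600+0.917600+0.874800+0.860400))/(1+877/22200) = 4123/5000 ≈ 0.824600
step 6 [6y] bond c/1=23/400: DF=(4440309/4000000 − 23/400·(0.962600+0.917600+0.874800+0.860400+0.824600))/(1+23/400) = 8083/10000 ≈ 0.808300
step 7 [7y] bond c/1=3/80: DF=(813647/800000 − 3/80·(0.962600+0.917600+0.874800+0.860400+0.824600+0.808300))/(1+3/80) = 3953/5000 ≈ 0.790600
step 8 [8y] bond c/1=1/80: DF=(339493/400000 − 1/80·(0.962600+0.917600+0.874800+0.860400+0.824600+0.808300+0.790600))/(1+1/80) = 7637/10000 ≈ 0.763700

1 1 4813/5000
2 2 1147/1250
3 3 2187/2500
4 4 2151/2500
5 5 4123/5000
6 6 8083/10000
7 7 3953/5000
8 8 7637/10000
DF(7y) = 3953/5000 ≈ 0.790600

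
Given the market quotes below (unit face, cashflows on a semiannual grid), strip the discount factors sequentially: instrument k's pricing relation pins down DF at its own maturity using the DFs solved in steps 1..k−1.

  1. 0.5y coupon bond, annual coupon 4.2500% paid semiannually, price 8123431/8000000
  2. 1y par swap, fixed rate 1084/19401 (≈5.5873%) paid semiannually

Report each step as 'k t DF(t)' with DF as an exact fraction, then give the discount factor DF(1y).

1 1/2 9943/10000
2 1 4729/5000
DF(1y) = 4729/5000 ≈ 0.945800

step 1 [0.5y] bond c/2=17/800: DF=(8123431/8000000 − 17/800·(0))/(1+17/800) = 9943/10000 ≈ 0.994300
step 2 [1y] swap r/2=542/19401: DF=(1 − 542/19401·(0.994300))/(1+542/19401) = 4729/5000 ≈ 0.945800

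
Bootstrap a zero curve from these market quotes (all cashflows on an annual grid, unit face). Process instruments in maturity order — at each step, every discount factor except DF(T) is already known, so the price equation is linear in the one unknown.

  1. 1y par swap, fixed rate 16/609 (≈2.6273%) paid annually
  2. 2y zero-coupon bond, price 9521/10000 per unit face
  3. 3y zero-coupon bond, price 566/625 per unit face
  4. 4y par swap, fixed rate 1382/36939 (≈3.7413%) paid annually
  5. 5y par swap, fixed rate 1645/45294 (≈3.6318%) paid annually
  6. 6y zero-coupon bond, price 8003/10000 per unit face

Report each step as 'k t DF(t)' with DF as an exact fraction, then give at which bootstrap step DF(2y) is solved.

1 1 609/625
2 2 9521/10000
3 3 566/625
4 4 4309/5000
5 5 1671/2000
6 6 8003/10000
DF(2y) is solved at step 2

step 1 [1y] swap r/1=16/609: DF=(1 − 16/609·(0))/(1+16/609) = 609/625 ≈ 0.974400
step 2 [2y] zero: DF = P = 9521/10000 ≈ 0.952100
step 3 [3y] zero: DF = P = 566/625 ≈ 0.905600
step 4 [4y] swap r/1=1382/36939: DF=(1 − 1382/36939·(0.974400+0.952100+0.905600))/(1+1382/36939) = 4309/5000 ≈ 0.861800
step 5 [5y] swap r/1=1645/45294: DF=(1 − 1645/45294·(0.974400+0.952100+0.905600+0.861800))/(1+1645/45294) = 1671/2000 ≈ 0.835500
step 6 [6y] zero: DF = P = 8003/10000 ≈ 0.800300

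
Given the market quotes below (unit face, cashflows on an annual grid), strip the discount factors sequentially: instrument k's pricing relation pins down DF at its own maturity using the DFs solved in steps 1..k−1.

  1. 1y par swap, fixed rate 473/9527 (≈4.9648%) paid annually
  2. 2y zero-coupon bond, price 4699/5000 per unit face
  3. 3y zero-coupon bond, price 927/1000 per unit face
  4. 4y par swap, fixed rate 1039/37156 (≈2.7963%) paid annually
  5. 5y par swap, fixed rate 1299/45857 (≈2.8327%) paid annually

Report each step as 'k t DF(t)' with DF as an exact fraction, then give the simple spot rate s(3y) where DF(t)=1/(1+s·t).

step 1 [1y] swap r/1=473/9527: DF=(1 − 473/9527·(0))/(1+473/9527) = 9527/10000 ≈ 0.952700
step 2 [2y] zero: DF = P = 4699/5000 ≈ 0.939800
step 3 [3y] zero: DF = P = 927/1000 ≈ 0.927000
step 4 [4y] swap r/1=1039/37156: DF=(1 − 1039/37156·(0.952700+0.939800+0.927000))/(1+1039/37156) = 8961/10000 ≈ 0.896100
step 5 [5y] swap r/1=1299/45857: DF=(1 − 1299/45857·(0.952700+0.939800+0.927000+0.896100))/(1+1299/45857) = 8701/10000 ≈ 0.870100

1 1 9527/10000
2 2 4699/5000
3 3 927/1000
4 4 8961/10000
5 5 8701/10000
s(3y) = (1/(927/1000) − 1)/(3) = 73/2781 ≈ 2.6250%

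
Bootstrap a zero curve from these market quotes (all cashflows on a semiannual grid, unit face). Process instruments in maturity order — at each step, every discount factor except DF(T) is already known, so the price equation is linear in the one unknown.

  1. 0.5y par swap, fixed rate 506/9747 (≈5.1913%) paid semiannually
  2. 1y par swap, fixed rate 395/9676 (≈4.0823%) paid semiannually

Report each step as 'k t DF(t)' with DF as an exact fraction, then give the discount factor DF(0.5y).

step 1 [0.5y] swap r/2=253/9747: DF=(1 − 253/9747·(0))/(1+253/9747) = 9747/10000 ≈ 0.974700
step 2 [1y] swap r/2=395/19352: DF=(1 − 395/19352·(0.974700))/(1+395/19352) = 1921/2000 ≈ 0.960500

1 1/2 9747/10000
2 1 1921/2000
DF(0.5y) = 9747/10000 ≈ 0.974700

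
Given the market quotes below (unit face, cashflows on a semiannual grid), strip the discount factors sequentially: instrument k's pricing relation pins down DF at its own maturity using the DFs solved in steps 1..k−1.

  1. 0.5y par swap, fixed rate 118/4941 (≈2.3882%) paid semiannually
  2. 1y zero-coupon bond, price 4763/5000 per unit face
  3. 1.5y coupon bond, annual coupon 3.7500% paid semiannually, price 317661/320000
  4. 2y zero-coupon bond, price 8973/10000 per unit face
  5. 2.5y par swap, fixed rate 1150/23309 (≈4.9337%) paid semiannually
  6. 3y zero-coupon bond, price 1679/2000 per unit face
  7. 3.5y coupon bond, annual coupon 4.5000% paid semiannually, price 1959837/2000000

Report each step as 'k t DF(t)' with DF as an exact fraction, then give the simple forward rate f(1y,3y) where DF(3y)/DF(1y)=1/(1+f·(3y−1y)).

1 1/2 4941/5000
2 1 4763/5000
3 3/2 9387/10000
4 2 8973/10000
5 5/2 177/200
6 3 1679/2000
7 7/2 8373/10000
f(1y,3y) = ((4763/5000)/(1679/2000) − 1)/(2) = 1131/16790 ≈ 6.7362%

step 1 [0.5y] swap r/2=59/4941: DF=(1 − 59/4941·(0))/(1+59/4941) = 4941/5000 ≈ 0.988200
step 2 [1y] zero: DF = P = 4763/5000 ≈ 0.952600
step 3 [1.5y] bond c/2=3/160: DF=(317661/320000 − 3/160·(0.988200+0.952600))/(1+3/160) = 9387/10000 ≈ 0.938700
step 4 [2y] zero: DF = P = 8973/10000 ≈ 0.897300
step 5 [2.5y] swap r/2=575/23309: DF=(1 − 575/23309·(0.988200+0.952600+0.938700+0.897300))/(1+575/23309) = 177/200 ≈ 0.885000
step 6 [3y] zero: DF = P = 1679/2000 ≈ 0.839500
step 7 [3.5y] bond c/2=9/400: DF=(1959837/2000000 − 9/400·(0.988200+0.952600+0.938700+0.897300+0.885000+0.839500))/(1+9/400) = 8373/10000 ≈ 0.837300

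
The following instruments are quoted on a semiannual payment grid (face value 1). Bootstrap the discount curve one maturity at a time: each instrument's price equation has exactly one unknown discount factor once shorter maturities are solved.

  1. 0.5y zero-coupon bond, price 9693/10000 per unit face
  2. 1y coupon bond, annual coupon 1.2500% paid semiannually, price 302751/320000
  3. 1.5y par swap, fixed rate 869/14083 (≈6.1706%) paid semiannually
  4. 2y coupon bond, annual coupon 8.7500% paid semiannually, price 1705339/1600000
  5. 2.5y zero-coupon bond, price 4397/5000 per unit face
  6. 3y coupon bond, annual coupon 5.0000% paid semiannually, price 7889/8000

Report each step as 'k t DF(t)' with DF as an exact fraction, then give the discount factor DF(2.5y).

1 1/2 9693/10000
2 1 4671/5000
3 3/2 9131/10000
4 2 9031/10000
5 5/2 4397/5000
6 3 8499/10000
DF(2.5y) = 4397/5000 ≈ 0.879400

step 1 [0.5y] zero: DF = P = 9693/10000 ≈ 0.969300
step 2 [1y] bond c/2=1/160: DF=(302751/320000 − 1/160·(0.969300))/(1+1/160) = 4671/5000 ≈ 0.934200
step 3 [1.5y] swap r/2=869/28166: DF=(1 − 869/28166·(0.969300+0.934200))/(1+869/28166) = 9131/10000 ≈ 0.913100
step 4 [2y] bond c/2=7/160: DF=(1705339/1600000 − 7/160·(0.969300+0.934200+0.913100))/(1+7/160) = 9031/10000 ≈ 0.903100
step 5 [2.5y] zero: DF = P = 4397/5000 ≈ 0.879400
step 6 [3y] bond c/2=1/40: DF=(7889/8000 − 1/40·(0.969300+0.934200+0.913100+0.903100+0.879400))/(1+1/40) = 8499/10000 ≈ 0.849900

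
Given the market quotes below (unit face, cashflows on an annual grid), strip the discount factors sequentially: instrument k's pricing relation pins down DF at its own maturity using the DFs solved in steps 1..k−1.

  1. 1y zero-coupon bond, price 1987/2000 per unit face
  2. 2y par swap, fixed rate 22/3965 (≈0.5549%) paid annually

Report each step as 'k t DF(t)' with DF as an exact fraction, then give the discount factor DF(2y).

1 1 1987/2000
2 2 989/1000
DF(2y) = 989/1000 ≈ 0.989000

step 1 [1y] zero: DF = P = 1987/2000 ≈ 0.993500
step 2 [2y] swap r/1=22/3965: DF=(1 − 22/3965·(0.993500))/(1+22/3965) = 989/1000 ≈ 0.989000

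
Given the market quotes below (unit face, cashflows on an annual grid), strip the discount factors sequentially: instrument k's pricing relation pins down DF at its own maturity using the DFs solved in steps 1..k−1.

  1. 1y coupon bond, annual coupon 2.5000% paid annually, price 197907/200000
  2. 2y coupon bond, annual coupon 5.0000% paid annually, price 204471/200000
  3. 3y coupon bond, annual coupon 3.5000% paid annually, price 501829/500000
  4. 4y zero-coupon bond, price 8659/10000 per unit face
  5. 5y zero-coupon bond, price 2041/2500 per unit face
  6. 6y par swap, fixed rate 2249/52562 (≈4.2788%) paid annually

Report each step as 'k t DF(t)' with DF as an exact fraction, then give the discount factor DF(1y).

step 1 [1y] bond c/1=1/40: DF=(197907/200000 − 1/40·(0))/(1+1/40) = 4827/5000 ≈ 0.965400
step 2 [2y] bond c/1=1/20: DF=(204471/200000 − 1/20·(0.965400))/(1+1/20) = 9277/10000 ≈ 0.927700
step 3 [3y] bond c/1=7/200: DF=(501829/500000 − 7/200·(0.965400+0.927700))/(1+7/200) = 9057/10000 ≈ 0.905700
step 4 [4y] zero: DF = P = 8659/10000 ≈ 0.865900
step 5 [5y] zero: DF = P = 2041/2500 ≈ 0.816400
step 6 [6y] swap r/1=2249/52562: DF=(1 − 2249/52562·(0.965400+0.927700+0.905700+0.865900+0.816400))/(1+2249/52562) = 7751/10000 ≈ 0.775100

1 1 4827/5000
2 2 9277/10000
3 3 9057/10000
4 4 8659/10000
5 5 2041/2500
6 6 7751/10000
DF(1y) = 4827/5000 ≈ 0.965400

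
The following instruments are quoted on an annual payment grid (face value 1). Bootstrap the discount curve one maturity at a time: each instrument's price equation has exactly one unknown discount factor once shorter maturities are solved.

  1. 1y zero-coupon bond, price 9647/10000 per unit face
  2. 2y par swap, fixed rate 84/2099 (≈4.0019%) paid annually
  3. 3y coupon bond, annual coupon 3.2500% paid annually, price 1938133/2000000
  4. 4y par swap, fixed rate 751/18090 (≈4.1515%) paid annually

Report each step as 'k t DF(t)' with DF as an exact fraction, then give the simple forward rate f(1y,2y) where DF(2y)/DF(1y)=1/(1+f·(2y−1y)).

1 1 9647/10000
2 2 2311/2500
3 3 8791/10000
4 4 4249/5000
f(1y,2y) = ((9647/10000)/(2311/2500) − 1)/(1) = 403/9244 ≈ 4.3596%

step 1 [1y] zero: DF = P = 9647/10000 ≈ 0.964700
step 2 [2y] swap r/1=84/2099: DF=(1 − 84/2099·(0.964700))/(1+84/2099) = 2311/2500 ≈ 0.924400
step 3 [3y] bond c/1=13/400: DF=(1938133/2000000 − 13/400·(0.964700+0.924400))/(1+13/400) = 8791/10000 ≈ 0.879100
step 4 [4y] swap r/1=751/18090: DF=(1 − 751/18090·(0.964700+0.924400+0.879100))/(1+751/18090) = 4249/5000 ≈ 0.849800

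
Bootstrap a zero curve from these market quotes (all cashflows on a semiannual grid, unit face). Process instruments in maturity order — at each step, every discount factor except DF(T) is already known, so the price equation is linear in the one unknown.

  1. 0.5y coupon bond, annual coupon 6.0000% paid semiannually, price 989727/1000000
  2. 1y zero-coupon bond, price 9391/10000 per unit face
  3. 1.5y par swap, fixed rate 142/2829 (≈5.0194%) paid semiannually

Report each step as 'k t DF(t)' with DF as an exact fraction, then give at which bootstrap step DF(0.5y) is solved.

1 1/2 9609/10000
2 1 9391/10000
3 3/2 929/1000
DF(0.5y) is solved at step 1

step 1 [0.5y] bond c/2=3/100: DF=(989727/1000000 − 3/100·(0))/(1+3/100) = 9609/10000 ≈ 0.960900
step 2 [1y] zero: DF = P = 9391/10000 ≈ 0.939100
step 3 [1.5y] swap r/2=71/2829: DF=(1 − 71/2829·(0.960900+0.939100))/(1+71/2829) = 929/1000 ≈ 0.929000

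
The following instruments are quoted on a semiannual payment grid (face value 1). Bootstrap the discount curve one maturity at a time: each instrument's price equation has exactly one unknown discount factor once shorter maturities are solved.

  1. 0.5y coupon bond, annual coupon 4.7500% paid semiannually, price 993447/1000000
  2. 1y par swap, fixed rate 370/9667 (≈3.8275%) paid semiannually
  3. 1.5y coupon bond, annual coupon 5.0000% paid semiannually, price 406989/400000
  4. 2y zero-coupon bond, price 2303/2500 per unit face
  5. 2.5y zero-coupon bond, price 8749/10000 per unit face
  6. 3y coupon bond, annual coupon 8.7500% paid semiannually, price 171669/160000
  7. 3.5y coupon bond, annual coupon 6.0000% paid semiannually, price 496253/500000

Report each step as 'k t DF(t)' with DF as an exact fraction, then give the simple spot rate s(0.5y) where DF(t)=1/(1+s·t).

step 1 [0.5y] bond c/2=19/800: DF=(993447/1000000 − 19/800·(0))/(1+19/800) = 1213/1250 ≈ 0.970400
step 2 [1y] swap r/2=185/9667: DF=(1 − 185/9667·(0.970400))/(1+185/9667) = 963/1000 ≈ 0.963000
step 3 [1.5y] bond c/2=1/40: DF=(406989/400000 − 1/40·(0.970400+0.963000))/(1+1/40) = 1891/2000 ≈ 0.945500
step 4 [2y] zero: DF = P = 2303/2500 ≈ 0.921200
step 5 [2.5y] zero: DF = P = 8749/10000 ≈ 0.874900
step 6 [3y] bond c/2=7/160: DF=(171669/160000 − 7/160·(0.970400+0.963000+0.945500+0.921200+0.874900))/(1+7/160) = 104/125 ≈ 0.832000
step 7 [3.5y] bond c/2=3/100: DF=(496253/500000 − 3/100·(0.970400+0.963000+0.945500+0.921200+0.874900+0.832000))/(1+3/100) = 502/625 ≈ 0.803200

1 1/2 1213/1250
2 1 963/1000
3 3/2 1891/2000
4 2 2303/2500
5 5/2 8749/10000
6 3 104/125
7 7/2 502/625
s(0.5y) = (1/(1213/1250) − 1)/(1/2) = 74/1213 ≈ 6.1006%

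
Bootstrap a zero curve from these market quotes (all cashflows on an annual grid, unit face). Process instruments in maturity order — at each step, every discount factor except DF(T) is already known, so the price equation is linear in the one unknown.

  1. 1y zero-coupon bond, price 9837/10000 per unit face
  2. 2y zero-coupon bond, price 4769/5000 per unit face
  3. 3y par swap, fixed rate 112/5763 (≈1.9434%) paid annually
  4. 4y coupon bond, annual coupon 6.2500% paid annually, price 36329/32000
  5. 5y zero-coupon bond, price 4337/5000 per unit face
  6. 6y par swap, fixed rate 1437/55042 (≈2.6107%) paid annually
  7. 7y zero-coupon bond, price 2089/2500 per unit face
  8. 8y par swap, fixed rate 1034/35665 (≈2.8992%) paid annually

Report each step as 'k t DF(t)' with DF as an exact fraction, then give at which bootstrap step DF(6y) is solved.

1 1 9837/10000
2 2 4769/5000
3 3 118/125
4 4 899/1000
5 5 4337/5000
6 6 8563/10000
7 7 2089/2500
8 8 1983/2500
DF(6y) is solved at step 6

step 1 [1y] zero: DF = P = 9837/10000 ≈ 0.983700
step 2 [2y] zero: DF = P = 4769/5000 ≈ 0.953800
step 3 [3y] swap r/1=112/5763: DF=(1 − 112/5763·(0.983700+0.953800))/(1+112/5763) = 118/125 ≈ 0.944000
step 4 [4y] bond c/1=1/16: DF=(36329/32000 − 1/16·(0.983700+0.953800+0.944000))/(1+1/16) = 899/1000 ≈ 0.899000
step 5 [5y] zero: DF = P = 4337/5000 ≈ 0.867400
step 6 [6y] swap r/1=1437/55042: DF=(1 − 1437/55042·(0.983700+0.953800+0.944000+0.899000+0.867400))/(1+1437/55042) = 8563/10000 ≈ 0.856300
step 7 [7y] zero: DF = P = 2089/2500 ≈ 0.835600
step 8 [8y] swap r/1=1034/35665: DF=(1 − 1034/35665·(0.983700+0.953800+0.944000+0.899000+0.867400+0.856300+0.835600))/(1+1034/35665) = 1983/2500 ≈ 0.793200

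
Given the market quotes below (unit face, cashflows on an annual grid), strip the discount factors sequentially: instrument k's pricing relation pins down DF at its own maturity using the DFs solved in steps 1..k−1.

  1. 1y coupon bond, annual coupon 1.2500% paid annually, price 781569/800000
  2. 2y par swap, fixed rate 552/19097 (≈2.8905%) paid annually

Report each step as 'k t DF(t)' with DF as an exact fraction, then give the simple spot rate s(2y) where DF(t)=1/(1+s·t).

1 1 9649/10000
2 2 1181/1250
s(2y) = (1/(1181/1250) − 1)/(2) = 69/2362 ≈ 2.9213%

step 1 [1y] bond c/1=1/80: DF=(781569/800000 − 1/80·(0))/(1+1/80) = 9649/10000 ≈ 0.964900
step 2 [2y] swap r/1=552/19097: DF=(1 − 552/19097·(0.964900))/(1+552/19097) = 1181/1250 ≈ 0.944800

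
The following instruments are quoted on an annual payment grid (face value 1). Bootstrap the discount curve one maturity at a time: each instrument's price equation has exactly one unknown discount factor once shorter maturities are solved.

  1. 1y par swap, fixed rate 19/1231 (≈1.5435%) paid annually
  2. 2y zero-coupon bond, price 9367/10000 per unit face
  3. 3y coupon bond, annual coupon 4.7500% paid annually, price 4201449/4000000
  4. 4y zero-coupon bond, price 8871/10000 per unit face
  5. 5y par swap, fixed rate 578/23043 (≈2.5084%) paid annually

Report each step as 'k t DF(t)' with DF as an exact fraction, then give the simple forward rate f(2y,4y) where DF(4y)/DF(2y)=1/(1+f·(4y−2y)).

1 1 1231/1250
2 2 9367/10000
3 3 2289/2500
4 4 8871/10000
5 5 2211/2500
f(2y,4y) = ((9367/10000)/(8871/10000) − 1)/(2) = 248/8871 ≈ 2.7956%

step 1 [1y] swap r/1=19/1231: DF=(1 − 19/1231·(0))/(1+19/1231) = 1231/1250 ≈ 0.984800
step 2 [2y] zero: DF = P = 9367/10000 ≈ 0.936700
step 3 [3y] bond c/1=19/400: DF=(4201449/4000000 − 19/400·(0.984800+0.936700))/(1+19/400) = 2289/2500 ≈ 0.915600
step 4 [4y] zero: DF = P = 8871/10000 ≈ 0.887100
step 5 [5y] swap r/1=578/23043: DF=(1 − 578/23043·(0.984800+0.936700+0.915600+0.887100))/(1+578/23043) = 2211/2500 ≈ 0.884400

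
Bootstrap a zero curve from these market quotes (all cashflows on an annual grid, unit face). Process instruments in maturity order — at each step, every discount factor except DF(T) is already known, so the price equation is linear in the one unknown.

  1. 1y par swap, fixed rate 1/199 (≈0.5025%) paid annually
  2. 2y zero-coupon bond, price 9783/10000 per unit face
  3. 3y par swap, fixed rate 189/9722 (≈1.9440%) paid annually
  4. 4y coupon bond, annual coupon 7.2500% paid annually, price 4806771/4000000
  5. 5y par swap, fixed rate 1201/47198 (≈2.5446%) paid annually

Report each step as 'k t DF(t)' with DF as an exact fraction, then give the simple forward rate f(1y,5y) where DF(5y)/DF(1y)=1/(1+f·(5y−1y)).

1 1 199/200
2 2 9783/10000
3 3 9433/10000
4 4 9233/10000
5 5 8799/10000
f(1y,5y) = ((199/200)/(8799/10000) − 1)/(4) = 1151/35196 ≈ 3.2703%

step 1 [1y] swap r/1=1/199: DF=(1 − 1/199·(0))/(1+1/199) = 199/200 ≈ 0.995000
step 2 [2y] zero: DF = P = 9783/10000 ≈ 0.978300
step 3 [3y] swap r/1=189/9722: DF=(1 − 189/9722·(0.995000+0.978300))/(1+189/9722) = 9433/10000 ≈ 0.943300
step 4 [4y] bond c/1=29/400: DF=(4806771/4000000 − 29/400·(0.995000+0.978300+0.943300))/(1+29/400) = 9233/10000 ≈ 0.923300
step 5 [5y] swap r/1=1201/47198: DF=(1 − 1201/47198·(0.995000+0.978300+0.943300+0.923300))/(1+1201/47198) = 8799/10000 ≈ 0.879900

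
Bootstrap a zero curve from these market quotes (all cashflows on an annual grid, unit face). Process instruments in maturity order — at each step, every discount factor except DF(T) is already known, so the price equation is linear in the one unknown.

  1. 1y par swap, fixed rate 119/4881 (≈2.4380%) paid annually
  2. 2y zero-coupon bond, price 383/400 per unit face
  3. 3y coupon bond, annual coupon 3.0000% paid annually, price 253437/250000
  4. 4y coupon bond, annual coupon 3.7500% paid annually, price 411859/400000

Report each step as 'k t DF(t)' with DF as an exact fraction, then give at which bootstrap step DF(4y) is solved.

1 1 4881/5000
2 2 383/400
3 3 9279/10000
4 4 889/1000
DF(4y) is solved at step 4

step 1 [1y] swap r/1=119/4881: DF=(1 − 119/4881·(0))/(1+119/4881) = 4881/5000 ≈ 0.976200
step 2 [2y] zero: DF = P = 383/400 ≈ 0.957500
step 3 [3y] bond c/1=3/100: DF=(253437/250000 − 3/100·(0.976200+0.957500))/(1+3/100) = 9279/10000 ≈ 0.927900
step 4 [4y] bond c/1=3/80: DF=(411859/400000 − 3/80·(0.976200+0.957500+0.927900))/(1+3/80) = 889/1000 ≈ 0.889000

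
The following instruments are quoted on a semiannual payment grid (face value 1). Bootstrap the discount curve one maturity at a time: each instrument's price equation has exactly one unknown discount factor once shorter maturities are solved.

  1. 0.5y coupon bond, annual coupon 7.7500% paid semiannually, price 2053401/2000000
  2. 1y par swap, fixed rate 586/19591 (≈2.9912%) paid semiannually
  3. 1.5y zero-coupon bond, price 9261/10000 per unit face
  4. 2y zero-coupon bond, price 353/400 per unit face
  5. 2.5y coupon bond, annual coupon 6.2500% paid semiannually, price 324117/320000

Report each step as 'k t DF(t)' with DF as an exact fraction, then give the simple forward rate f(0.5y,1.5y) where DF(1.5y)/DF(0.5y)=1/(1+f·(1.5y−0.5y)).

1 1/2 2471/2500
2 1 9707/10000
3 3/2 9261/10000
4 2 353/400
5 5/2 217/250
f(0.5y,1.5y) = ((2471/2500)/(9261/10000) − 1)/(1) = 89/1323 ≈ 6.7271%

step 1 [0.5y] bond c/2=31/800: DF=(2053401/2000000 − 31/800·(0))/(1+31/800) = 2471/2500 ≈ 0.988400
step 2 [1y] swap r/2=293/19591: DF=(1 − 293/19591·(0.988400))/(1+293/19591) = 9707/10000 ≈ 0.970700
step 3 [1.5y] zero: DF = P = 9261/10000 ≈ 0.926100
step 4 [2y] zero: DF = P = 353/400 ≈ 0.882500
step 5 [2.5y] bond c/2=1/32: DF=(324117/320000 − 1/32·(0.988400+0.970700+0.926100+0.882500))/(1+1/32) = 217/250 ≈ 0.868000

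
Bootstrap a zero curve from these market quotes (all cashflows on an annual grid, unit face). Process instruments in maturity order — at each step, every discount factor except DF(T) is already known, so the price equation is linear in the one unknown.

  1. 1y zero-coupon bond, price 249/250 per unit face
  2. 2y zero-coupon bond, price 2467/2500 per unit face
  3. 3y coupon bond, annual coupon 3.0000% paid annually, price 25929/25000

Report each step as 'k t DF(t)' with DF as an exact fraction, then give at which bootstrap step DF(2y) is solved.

1 1 249/250
2 2 2467/2500
3 3 2373/2500
DF(2y) is solved at step 2

step 1 [1y] zero: DF = P = 249/250 ≈ 0.996000
step 2 [2y] zero: DF = P = 2467/2500 ≈ 0.986800
step 3 [3y] bond c/1=3/100: DF=(25929/25000 − 3/100·(0.996000+0.986800))/(1+3/100) = 2373/2500 ≈ 0.949200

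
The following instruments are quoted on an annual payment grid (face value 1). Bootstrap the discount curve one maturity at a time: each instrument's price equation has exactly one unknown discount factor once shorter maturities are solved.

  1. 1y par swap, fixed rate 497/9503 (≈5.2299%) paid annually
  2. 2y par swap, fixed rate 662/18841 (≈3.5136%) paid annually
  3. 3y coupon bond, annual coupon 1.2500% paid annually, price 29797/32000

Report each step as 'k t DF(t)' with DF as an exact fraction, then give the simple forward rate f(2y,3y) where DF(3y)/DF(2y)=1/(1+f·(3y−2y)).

step 1 [1y] swap r/1=497/9503: DF=(1 − 497/9503·(0))/(1+497/9503) = 9503/10000 ≈ 0.950300
step 2 [2y] swap r/1=662/18841: DF=(1 − 662/18841·(0.950300))/(1+662/18841) = 4669/5000 ≈ 0.933800
step 3 [3y] bond c/1=1/80: DF=(29797/32000 − 1/80·(0.950300+0.933800))/(1+1/80) = 2241/2500 ≈ 0.896400

1 1 9503/10000
2 2 4669/5000
3 3 2241/2500
f(2y,3y) = ((4669/5000)/(2241/2500) − 1)/(1) = 187/4482 ≈ 4.1722%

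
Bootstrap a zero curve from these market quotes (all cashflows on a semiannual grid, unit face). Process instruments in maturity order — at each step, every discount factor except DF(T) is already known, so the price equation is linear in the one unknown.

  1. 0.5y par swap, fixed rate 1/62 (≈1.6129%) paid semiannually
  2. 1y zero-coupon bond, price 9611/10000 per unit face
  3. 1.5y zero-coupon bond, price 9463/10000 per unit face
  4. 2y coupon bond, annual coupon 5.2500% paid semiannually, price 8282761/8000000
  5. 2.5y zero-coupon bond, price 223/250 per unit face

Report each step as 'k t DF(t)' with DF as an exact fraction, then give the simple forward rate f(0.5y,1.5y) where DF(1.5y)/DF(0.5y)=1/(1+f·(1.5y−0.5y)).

1 1/2 124/125
2 1 9611/10000
3 3/2 9463/10000
4 2 9347/10000
5 5/2 223/250
f(0.5y,1.5y) = ((124/125)/(9463/10000) − 1)/(1) = 457/9463 ≈ 4.8293%

step 1 [0.5y] swap r/2=1/124: DF=(1 − 1/124·(0))/(1+1/124) = 124/125 ≈ 0.992000
step 2 [1y] zero: DF = P = 9611/10000 ≈ 0.961100
step 3 [1.5y] zero: DF = P = 9463/10000 ≈ 0.946300
step 4 [2y] bond c/2=21/800: DF=(8282761/8000000 − 21/800·(0.992000+0.961100+0.946300))/(1+21/800) = 9347/10000 ≈ 0.934700
step 5 [2.5y] zero: DF = P = 223/250 ≈ 0.892000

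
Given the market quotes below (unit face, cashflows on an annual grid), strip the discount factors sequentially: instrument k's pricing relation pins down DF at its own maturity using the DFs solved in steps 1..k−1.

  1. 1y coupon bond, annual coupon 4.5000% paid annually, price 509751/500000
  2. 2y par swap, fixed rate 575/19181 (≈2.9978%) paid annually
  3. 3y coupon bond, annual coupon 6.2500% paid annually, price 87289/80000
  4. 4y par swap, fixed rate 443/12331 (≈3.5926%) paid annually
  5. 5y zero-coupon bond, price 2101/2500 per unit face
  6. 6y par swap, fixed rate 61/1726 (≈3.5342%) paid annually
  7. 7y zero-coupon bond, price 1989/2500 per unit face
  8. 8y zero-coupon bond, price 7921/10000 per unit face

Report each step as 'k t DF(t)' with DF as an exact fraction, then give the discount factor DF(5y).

1 1 2439/2500
2 2 377/400
3 3 9141/10000
4 4 8671/10000
5 5 2101/2500
6 6 8109/10000
7 7 1989/2500
8 8 7921/10000
DF(5y) = 2101/2500 ≈ 0.840400

step 1 [1y] bond c/1=9/200: DF=(509751/500000 − 9/200·(0))/(1+9/200) = 2439/2500 ≈ 0.975600
step 2 [2y] swap r/1=575/19181: DF=(1 − 575/19181·(0.975600))/(1+575/19181) = 377/400 ≈ 0.942500
step 3 [3y] bond c/1=1/16: DF=(87289/80000 − 1/16·(0.975600+0.942500))/(1+1/16) = 9141/10000 ≈ 0.914100
step 4 [4y] swap r/1=443/12331: DF=(1 − 443/12331·(0.975600+0.942500+0.914100))/(1+443/12331) = 8671/10000 ≈ 0.867100
step 5 [5y] zero: DF = P = 2101/2500 ≈ 0.840400
step 6 [6y] swap r/1=61/1726: DF=(1 − 61/1726·(0.975600+0.942500+0.914100+0.867100+0.840400))/(1+61/1726) = 8109/10000 ≈ 0.810900
step 7 [7y] zero: DF = P = 1989/2500 ≈ 0.795600
step 8 [8y] zero: DF = P = 7921/10000 ≈ 0.792100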